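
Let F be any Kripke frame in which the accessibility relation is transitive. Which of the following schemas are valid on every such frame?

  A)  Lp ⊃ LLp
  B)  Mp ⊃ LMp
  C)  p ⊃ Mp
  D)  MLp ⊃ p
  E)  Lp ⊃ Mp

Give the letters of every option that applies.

(A) Lp ⊃ LLp is axiom 4, which corresponds to transitivity. Every such R is transitive — valid.
(B) Mp ⊃ LMp is axiom 5, which corresponds to the euclidean property. Such an R need not be euclidean — not valid.
(C) the dual of axiom T: valid iff R is reflexive. Such an R need not be reflexive — not valid.
(D) MLp ⊃ p (the dual of axiom B) characterises the symmetric frames. Such an R need not be symmetric — not valid.
(E) Lp ⊃ Mp (axiom D) characterises the serial frames. Such an R need not be serial — not valid.

A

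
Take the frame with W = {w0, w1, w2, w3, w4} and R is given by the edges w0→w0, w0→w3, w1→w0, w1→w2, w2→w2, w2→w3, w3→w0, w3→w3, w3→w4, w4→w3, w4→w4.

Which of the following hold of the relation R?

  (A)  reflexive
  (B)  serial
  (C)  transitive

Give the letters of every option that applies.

B

(A) not reflexive: not w1 R w1.
(B) serial: every world has an R-successor.
(C) not transitive: w0 R w3 and w3 R w4 but not w0 R w4.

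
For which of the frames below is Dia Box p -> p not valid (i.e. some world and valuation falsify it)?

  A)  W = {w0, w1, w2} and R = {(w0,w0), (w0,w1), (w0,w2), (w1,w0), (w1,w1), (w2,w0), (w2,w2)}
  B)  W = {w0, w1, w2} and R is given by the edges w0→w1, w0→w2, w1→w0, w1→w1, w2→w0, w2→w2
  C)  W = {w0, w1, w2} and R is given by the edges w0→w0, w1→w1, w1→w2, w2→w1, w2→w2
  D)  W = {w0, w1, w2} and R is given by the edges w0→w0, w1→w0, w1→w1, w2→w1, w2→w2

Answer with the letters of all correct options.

The schema Dia Box p -> p is the dual of axiom B; it is valid on a frame iff R is symmetric.
(A) R is symmetric (every R-edge is matched by its reverse), so the schema is valid here.
(B) R is symmetric (every R-edge is matched by its reverse), so the schema is valid here.
(C) R is symmetric (every R-edge is matched by its reverse), so the schema is valid here.
(D) R is not symmetric (w1 R w0 but not w0 R w1), so the schema fails here.

D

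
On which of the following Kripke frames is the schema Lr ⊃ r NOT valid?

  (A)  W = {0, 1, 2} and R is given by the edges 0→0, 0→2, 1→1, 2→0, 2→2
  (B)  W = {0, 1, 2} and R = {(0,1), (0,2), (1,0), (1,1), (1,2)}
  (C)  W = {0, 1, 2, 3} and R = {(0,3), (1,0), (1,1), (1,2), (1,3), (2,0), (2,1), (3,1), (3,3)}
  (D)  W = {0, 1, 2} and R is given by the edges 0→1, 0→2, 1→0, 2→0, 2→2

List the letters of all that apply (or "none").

The schema Lr ⊃ r is axiom T; it is valid on a frame iff R is reflexive.
(A) R is reflexive (each world relates to itself), so the schema is valid here.
(B) R is not reflexive (not 0 R 0), so the schema fails here.
(C) R is not reflexive (not 0 R 0), so the schema fails here.
(D) R is not reflexive (not 0 R 0), so the schema fails here.

B, C, D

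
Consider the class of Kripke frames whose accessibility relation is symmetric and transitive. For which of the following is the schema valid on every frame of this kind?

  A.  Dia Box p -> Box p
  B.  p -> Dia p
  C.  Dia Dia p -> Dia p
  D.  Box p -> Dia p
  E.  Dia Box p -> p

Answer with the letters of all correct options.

A symmetric transitive relation is euclidean (uRv and uRw give vRu by symmetry, then vRw by transitivity).
(A) Dia Box p -> Box p is the dual of axiom 5; it is valid on a frame exactly when R is euclidean. Every such R is euclidean, so valid.
(B) p -> Dia p (the dual of axiom T) characterises the reflexive frames. Such an R need not be reflexive — not valid.
(C) Dia Dia p -> Dia p (the dual of axiom 4) characterises the transitive frames. Every such R is transitive — valid.
(D) axiom D: valid iff R is serial. Such an R need not be serial — not valid.
(E) Dia Box p -> p is the dual of axiom B; it is valid on a frame exactly when R is symmetric. Every such R is symmetric, so valid.

A, C, E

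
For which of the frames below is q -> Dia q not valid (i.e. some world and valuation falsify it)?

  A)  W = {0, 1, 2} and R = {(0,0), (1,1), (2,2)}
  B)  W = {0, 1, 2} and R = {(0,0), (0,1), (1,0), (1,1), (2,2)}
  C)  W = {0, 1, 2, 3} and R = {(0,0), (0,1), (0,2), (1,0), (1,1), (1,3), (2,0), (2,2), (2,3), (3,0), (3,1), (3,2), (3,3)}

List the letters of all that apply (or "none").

The schema q -> Dia q is the dual of axiom T; it is valid on a frame iff R is reflexive.
(A) R is reflexive (each world relates to itself), so the schema is valid here.
(B) R is reflexive (each world relates to itself), so the schema is valid here.
(C) R is reflexive (each world relates to itself), so the schema is valid here.

none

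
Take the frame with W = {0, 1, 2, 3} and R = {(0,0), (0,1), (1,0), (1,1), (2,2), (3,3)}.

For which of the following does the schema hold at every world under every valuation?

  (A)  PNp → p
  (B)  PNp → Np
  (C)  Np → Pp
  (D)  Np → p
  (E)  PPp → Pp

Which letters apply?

A, B, C, D, E

R is reflexive: each world relates to itself.
R is symmetric: every R-edge is matched by its reverse.
R is transitive: R is closed under composition.
R is euclidean: any two R-successors of the same world are R-related.
R is serial: every world has an R-successor.
(A) the dual of axiom B: valid iff R is symmetric. R is symmetric — valid.
(B) PNp → Np is the dual of axiom 5, which corresponds to the euclidean property. R is euclidean — valid.
(C) axiom D: valid iff R is serial. R is serial — valid.
(D) Np → p is axiom T, which corresponds to reflexivity. R is reflexive — valid.
(E) the dual of axiom 4: valid iff R is transitive. R is transitive — valid.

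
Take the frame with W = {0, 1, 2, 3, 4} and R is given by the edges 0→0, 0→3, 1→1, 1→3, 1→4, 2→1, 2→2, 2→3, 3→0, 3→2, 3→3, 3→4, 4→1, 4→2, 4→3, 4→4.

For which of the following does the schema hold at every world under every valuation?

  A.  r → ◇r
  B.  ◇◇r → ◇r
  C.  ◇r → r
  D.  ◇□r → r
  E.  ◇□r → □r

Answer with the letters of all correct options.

A

R is reflexive: each world relates to itself.
R is not symmetric: 1 R 3 but not 3 R 1.
R is not transitive: 0 R 3 and 3 R 2 but not 0 R 2.
R is not euclidean: 1 R 3 and 1 R 1 but not 3 R 1.
R is not a subset of the identity: 0 R 3 with 0 ≠ 3.
(A) r → ◇r is the dual of axiom T; it is valid on a frame exactly when R is reflexive. R is reflexive, so valid.
(B) ◇◇r → ◇r is the dual of axiom 4, which corresponds to transitivity. R is not transitive — not valid.
(C) ◇r → r is the converse of T; it holds exactly when R ⊆ identity. Here R ⊄ identity — not valid.
(D) ◇□r → r is the dual of axiom B, which corresponds to symmetry. R is not symmetric — not valid.
(E) ◇□r → □r is the dual of axiom 5, which corresponds to the euclidean property. R is not euclidean — not valid.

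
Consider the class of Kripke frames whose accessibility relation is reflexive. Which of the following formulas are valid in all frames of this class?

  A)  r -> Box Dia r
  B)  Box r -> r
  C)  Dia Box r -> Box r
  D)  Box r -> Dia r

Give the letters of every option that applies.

A reflexive relation is serial.
(A) axiom B: valid iff R is symmetric. Such an R need not be symmetric — not valid.
(B) axiom T: valid iff R is reflexive. Every such R is reflexive — valid.
(C) the dual of axiom 5: valid iff R is euclidean. Such an R need not be euclidean — not valid.
(D) Box r -> Dia r (axiom D) characterises the serial frames. Every such R is serial — valid.

B, D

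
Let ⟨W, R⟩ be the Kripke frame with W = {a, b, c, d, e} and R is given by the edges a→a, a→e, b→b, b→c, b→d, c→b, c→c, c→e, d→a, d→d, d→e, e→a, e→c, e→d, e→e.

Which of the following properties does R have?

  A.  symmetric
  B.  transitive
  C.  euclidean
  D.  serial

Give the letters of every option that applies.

(A) not symmetric: b R d but not d R b.
(B) not transitive: a R e and e R c but not a R c.
(C) not euclidean: b R c and b R d but not c R d.
(D) serial: every world has an R-successor.

D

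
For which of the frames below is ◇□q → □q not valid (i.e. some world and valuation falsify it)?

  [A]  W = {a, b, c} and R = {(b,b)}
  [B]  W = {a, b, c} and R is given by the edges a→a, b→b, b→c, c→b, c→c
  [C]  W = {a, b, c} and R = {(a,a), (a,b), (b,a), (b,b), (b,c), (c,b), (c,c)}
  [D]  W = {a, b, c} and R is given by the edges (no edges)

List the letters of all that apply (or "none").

C

The schema ◇□q → □q is the dual of axiom 5; it is valid on a frame iff R is euclidean.
(A) R is euclidean (any two R-successors of the same world are R-related), so the schema is valid here.
(B) R is euclidean (any two R-successors of the same world are R-related), so the schema is valid here.
(C) R is not euclidean (b R a and b R c but not a R c), so the schema fails here.
(D) R is euclidean (any two R-successors of the same world are R-related), so the schema is valid here.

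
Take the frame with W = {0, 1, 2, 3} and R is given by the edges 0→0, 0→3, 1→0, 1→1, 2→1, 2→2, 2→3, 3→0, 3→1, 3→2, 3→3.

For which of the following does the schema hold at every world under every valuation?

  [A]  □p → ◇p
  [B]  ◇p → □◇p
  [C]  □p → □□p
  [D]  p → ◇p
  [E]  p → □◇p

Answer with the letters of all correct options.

A, D

R is reflexive: each world relates to itself.
R is not symmetric: 1 R 0 but not 0 R 1.
R is not transitive: 0 R 3 and 3 R 1 but not 0 R 1.
R is not euclidean: 1 R 0 and 1 R 1 but not 0 R 1.
R is serial: every world has an R-successor.
(A) □p → ◇p is axiom D; it is valid on a frame exactly when R is serial. R is serial, so valid.
(B) ◇p → □◇p is axiom 5, which corresponds to the euclidean property. R is not euclidean — not valid.
(C) □p → □□p (axiom 4) characterises the transitive frames. R is not transitive — not valid.
(D) p → ◇p is the dual of axiom T, which corresponds to reflexivity. R is reflexive — valid.
(E) p → □◇p (axiom B) characterises the symmetric frames. R is not symmetric — not valid.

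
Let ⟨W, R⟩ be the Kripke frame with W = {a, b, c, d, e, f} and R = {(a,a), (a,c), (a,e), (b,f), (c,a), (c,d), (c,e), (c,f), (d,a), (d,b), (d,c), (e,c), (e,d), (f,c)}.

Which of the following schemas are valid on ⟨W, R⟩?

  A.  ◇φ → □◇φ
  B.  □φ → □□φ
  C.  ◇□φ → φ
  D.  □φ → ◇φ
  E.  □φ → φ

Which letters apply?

D

R is not reflexive: not b R b.
R is not symmetric: a R e but not e R a.
R is not transitive: a R c and c R d but not a R d.
R is not euclidean: a R e and a R a but not e R a.
R is serial: every world has an R-successor.
(A) ◇φ → □◇φ is axiom 5; it is valid on a frame exactly when R is euclidean. R is not euclidean, so not valid.
(B) □φ → □□φ is axiom 4; it is valid on a frame exactly when R is transitive. R is not transitive, so not valid.
(C) ◇□φ → φ is the dual of axiom B; it is valid on a frame exactly when R is symmetric. R is not symmetric, so not valid.
(D) □φ → ◇φ (axiom D) characterises the serial frames. R is serial — valid.
(E) □φ → φ (axiom T) characterises the reflexive frames. R is not reflexive — not valid.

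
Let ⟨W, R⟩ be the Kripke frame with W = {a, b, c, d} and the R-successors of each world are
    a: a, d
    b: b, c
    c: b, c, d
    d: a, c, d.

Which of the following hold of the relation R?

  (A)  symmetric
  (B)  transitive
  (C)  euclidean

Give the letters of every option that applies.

(A) symmetric: every R-edge is matched by its reverse.
(B) not transitive: a R d and d R c but not a R c.
(C) not euclidean: c R b and c R d but not b R d.

A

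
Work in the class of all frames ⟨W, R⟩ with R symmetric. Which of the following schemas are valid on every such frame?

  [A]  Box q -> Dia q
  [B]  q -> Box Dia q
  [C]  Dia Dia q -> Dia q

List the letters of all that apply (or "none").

B

(A) Box q -> Dia q (axiom D) characterises the serial frames. Such an R need not be serial — not valid.
(B) q -> Box Dia q is axiom B; it is valid on a frame exactly when R is symmetric. Every such R is symmetric, so valid.
(C) Dia Dia q -> Dia q is the dual of axiom 4, which corresponds to transitivity. Such an R need not be transitive — not valid.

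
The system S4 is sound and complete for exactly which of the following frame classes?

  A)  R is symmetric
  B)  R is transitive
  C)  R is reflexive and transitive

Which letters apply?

(A) this class determines KB, not S4.
(B) this class determines K4, not S4.
(C) S4 is sound and complete for exactly this class.

C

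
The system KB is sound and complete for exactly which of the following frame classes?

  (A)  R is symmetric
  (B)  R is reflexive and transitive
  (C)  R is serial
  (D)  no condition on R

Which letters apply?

A

(A) KB is sound and complete for exactly this class.
(B) this class determines S4, not KB.
(C) this class determines D, not KB.
(D) this class determines K, not KB.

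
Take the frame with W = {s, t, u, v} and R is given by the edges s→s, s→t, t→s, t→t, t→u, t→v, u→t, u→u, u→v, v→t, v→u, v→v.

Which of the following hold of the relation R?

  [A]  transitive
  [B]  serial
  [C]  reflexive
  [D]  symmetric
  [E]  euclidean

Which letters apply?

B, C, D

(A) not transitive: s R t and t R u but not s R u.
(B) serial: every world has an R-successor.
(C) reflexive: each world relates to itself.
(D) symmetric: every R-edge is matched by its reverse.
(E) not euclidean: t R s and t R u but not s R u.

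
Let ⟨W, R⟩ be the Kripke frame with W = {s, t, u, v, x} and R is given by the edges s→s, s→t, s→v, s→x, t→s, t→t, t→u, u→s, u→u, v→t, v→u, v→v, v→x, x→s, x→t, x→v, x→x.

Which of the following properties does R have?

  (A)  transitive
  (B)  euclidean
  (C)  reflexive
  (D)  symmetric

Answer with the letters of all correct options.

(A) not transitive: s R t and t R u but not s R u.
(B) not euclidean: s R t and s R v but not t R v.
(C) reflexive: each world relates to itself.
(D) not symmetric: s R v but not v R s.

C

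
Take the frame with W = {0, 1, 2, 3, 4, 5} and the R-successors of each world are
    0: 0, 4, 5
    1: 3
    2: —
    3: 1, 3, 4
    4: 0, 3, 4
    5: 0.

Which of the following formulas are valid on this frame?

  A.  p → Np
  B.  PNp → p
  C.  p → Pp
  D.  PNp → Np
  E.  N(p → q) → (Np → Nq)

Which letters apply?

R is not reflexive: not 1 R 1.
R is symmetric: every R-edge is matched by its reverse.
R is not euclidean: 0 R 4 and 0 R 5 but not 4 R 5.
R is not a subset of the identity: 0 R 4 with 0 ≠ 4.
(A) p → Np is equivalent to ◇p→p; it holds exactly when R ⊆ identity. Here R ⊄ identity — not valid.
(B) the dual of axiom B: valid iff R is symmetric. R is symmetric — valid.
(C) p → Pp is the dual of axiom T, which corresponds to reflexivity. R is not reflexive — not valid.
(D) PNp → Np is the dual of axiom 5; it is valid on a frame exactly when R is euclidean. R is not euclidean, so not valid.
(E) this is just K, valid on every normal frame.

B, E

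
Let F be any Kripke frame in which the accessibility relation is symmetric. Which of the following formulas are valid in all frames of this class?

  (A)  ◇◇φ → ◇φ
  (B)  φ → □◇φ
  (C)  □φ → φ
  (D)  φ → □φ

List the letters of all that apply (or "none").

B

(A) ◇◇φ → ◇φ is the dual of axiom 4, which corresponds to transitivity. Such an R need not be transitive — not valid.
(B) φ → □◇φ is axiom B; it is valid on a frame exactly when R is symmetric. Every such R is symmetric, so valid.
(C) □φ → φ is axiom T, which corresponds to reflexivity. Such an R need not be reflexive — not valid.
(D) φ → □φ is valid only on frames where every R-edge is a self-loop. Such an R need not be a subset of the identity — not valid.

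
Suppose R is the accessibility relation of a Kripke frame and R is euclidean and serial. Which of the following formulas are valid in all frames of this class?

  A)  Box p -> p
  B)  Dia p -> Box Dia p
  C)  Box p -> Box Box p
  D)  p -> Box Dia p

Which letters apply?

B

(A) Box p -> p is axiom T; it is valid on a frame exactly when R is reflexive. Such an R need not be reflexive, so not valid.
(B) Dia p -> Box Dia p is axiom 5, which corresponds to the euclidean property. Every such R is euclidean — valid.
(C) Box p -> Box Box p is axiom 4, which corresponds to transitivity. Such an R need not be transitive — not valid.
(D) axiom B: valid iff R is symmetric. Such an R need not be symmetric — not valid.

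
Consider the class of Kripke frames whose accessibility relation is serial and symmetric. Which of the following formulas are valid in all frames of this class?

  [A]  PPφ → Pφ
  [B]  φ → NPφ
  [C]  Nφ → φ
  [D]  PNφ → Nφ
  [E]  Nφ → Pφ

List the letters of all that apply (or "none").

B, E

(A) PPφ → Pφ is the dual of axiom 4, which corresponds to transitivity. Such an R need not be transitive — not valid.
(B) φ → NPφ is axiom B, which corresponds to symmetry. Every such R is symmetric — valid.
(C) Nφ → φ (axiom T) characterises the reflexive frames. Such an R need not be reflexive — not valid.
(D) PNφ → Nφ is the dual of axiom 5, which corresponds to the euclidean property. Such an R need not be euclidean — not valid.
(E) Nφ → Pφ is axiom D; it is valid on a frame exactly when R is serial. Every such R is serial, so valid.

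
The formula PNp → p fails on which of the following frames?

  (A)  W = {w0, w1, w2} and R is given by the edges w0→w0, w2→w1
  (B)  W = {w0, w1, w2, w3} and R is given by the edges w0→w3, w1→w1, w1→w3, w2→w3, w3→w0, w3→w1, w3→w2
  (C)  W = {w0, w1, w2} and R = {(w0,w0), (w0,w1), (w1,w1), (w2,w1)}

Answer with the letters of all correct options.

The schema PNp → p is the dual of axiom B; it is valid on a frame iff R is symmetric.
(A) R is not symmetric (w2 R w1 but not w1 R w2), so the schema fails here.
(B) R is symmetric (every R-edge is matched by its reverse), so the schema is valid here.
(C) R is not symmetric (w0 R w1 but not w1 R w0), so the schema fails here.

A, C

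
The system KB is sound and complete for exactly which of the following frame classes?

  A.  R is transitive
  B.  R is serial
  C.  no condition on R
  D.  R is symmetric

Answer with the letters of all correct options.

D

(A) this class determines K4, not KB.
(B) this class determines D, not KB.
(C) this class determines K, not KB.
(D) KB is sound and complete for exactly this class.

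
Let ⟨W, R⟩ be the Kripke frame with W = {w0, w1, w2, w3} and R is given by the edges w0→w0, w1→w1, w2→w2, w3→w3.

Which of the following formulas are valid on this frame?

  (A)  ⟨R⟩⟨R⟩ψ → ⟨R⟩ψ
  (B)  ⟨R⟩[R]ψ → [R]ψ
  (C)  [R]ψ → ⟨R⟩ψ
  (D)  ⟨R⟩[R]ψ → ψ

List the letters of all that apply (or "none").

A, B, C, D

R is symmetric: every R-edge is matched by its reverse.
R is transitive: R is closed under composition.
R is euclidean: any two R-successors of the same world are R-related.
R is serial: every world has an R-successor.
(A) the dual of axiom 4: valid iff R is transitive. R is transitive — valid.
(B) the dual of axiom 5: valid iff R is euclidean. R is euclidean — valid.
(C) [R]ψ → ⟨R⟩ψ is axiom D; it is valid on a frame exactly when R is serial. R is serial, so valid.
(D) the dual of axiom B: valid iff R is symmetric. R is symmetric — valid.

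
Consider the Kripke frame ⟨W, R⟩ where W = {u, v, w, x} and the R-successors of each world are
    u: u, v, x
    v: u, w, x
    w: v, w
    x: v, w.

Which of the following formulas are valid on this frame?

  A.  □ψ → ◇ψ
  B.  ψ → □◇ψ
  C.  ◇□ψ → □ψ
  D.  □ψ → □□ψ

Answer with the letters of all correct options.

A

R is not symmetric: u R x but not x R u.
R is not transitive: u R v and v R w but not u R w.
R is not euclidean: u R x and u R u but not x R u.
R is serial: every world has an R-successor.
(A) axiom D: valid iff R is serial. R is serial — valid.
(B) axiom B: valid iff R is symmetric. R is not symmetric — not valid.
(C) ◇□ψ → □ψ is the dual of axiom 5, which corresponds to the euclidean property. R is not euclidean — not valid.
(D) □ψ → □□ψ is axiom 4, which corresponds to transitivity. R is not transitive — not valid.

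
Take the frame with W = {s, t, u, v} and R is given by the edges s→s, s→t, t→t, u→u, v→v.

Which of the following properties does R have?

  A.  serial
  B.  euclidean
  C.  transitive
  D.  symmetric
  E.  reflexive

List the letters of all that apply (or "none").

(A) serial: every world has an R-successor.
(B) not euclidean: s R t and s R s but not t R s.
(C) transitive: R is closed under composition.
(D) not symmetric: s R t but not t R s.
(E) reflexive: each world relates to itself.

A, C, E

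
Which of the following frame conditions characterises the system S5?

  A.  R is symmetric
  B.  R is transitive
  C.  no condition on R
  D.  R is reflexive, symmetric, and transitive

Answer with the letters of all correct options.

D

(A) this class determines KB, not S5.
(B) this class determines K4, not S5.
(C) this class determines K, not S5.
(D) S5 is sound and complete for exactly this class.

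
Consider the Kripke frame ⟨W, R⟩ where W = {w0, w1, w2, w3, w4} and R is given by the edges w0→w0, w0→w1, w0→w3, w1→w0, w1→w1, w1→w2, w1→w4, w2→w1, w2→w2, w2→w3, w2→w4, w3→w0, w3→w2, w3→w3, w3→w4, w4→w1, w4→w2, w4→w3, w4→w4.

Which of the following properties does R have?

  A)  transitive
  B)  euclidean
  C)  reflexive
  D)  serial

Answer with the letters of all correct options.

C, D

(A) not transitive: w0 R w1 and w1 R w2 but not w0 R w2.
(B) not euclidean: w0 R w1 and w0 R w3 but not w1 R w3.
(C) reflexive: each world relates to itself.
(D) serial: every world has an R-successor.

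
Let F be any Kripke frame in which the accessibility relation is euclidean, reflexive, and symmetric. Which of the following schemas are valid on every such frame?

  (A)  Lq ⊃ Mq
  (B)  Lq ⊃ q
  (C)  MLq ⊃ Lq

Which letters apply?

A relation that is euclidean, reflexive, and symmetric is also serial and transitive.
(A) Lq ⊃ Mq is axiom D, which corresponds to seriality. Every such R is serial — valid.
(B) Lq ⊃ q is axiom T, which corresponds to reflexivity. Every such R is reflexive — valid.
(C) MLq ⊃ Lq (the dual of axiom 5) characterises the euclidean frames. Every such R is euclidean — valid.

A, B, C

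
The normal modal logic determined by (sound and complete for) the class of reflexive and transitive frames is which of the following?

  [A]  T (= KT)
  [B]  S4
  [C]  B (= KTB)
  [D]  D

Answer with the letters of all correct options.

B

(A) T (= KT) is determined by the class of reflexive frames.
(B) S4 is determined by exactly this class.
(C) B (= KTB) is determined by the class of reflexive and symmetric frames.
(D) D is determined by the class of serial frames.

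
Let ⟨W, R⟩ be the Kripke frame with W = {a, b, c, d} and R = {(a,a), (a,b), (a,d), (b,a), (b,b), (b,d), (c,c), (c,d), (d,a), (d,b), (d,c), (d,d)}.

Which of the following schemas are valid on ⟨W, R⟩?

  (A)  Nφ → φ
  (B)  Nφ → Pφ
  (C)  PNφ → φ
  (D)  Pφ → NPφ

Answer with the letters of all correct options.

R is reflexive: each world relates to itself.
R is symmetric: every R-edge is matched by its reverse.
R is not euclidean: d R a and d R c but not a R c.
R is serial: every world has an R-successor.
(A) Nφ → φ is axiom T; it is valid on a frame exactly when R is reflexive. R is reflexive, so valid.
(B) Nφ → Pφ is axiom D, which corresponds to seriality. R is serial — valid.
(C) PNφ → φ is the dual of axiom B, which corresponds to symmetry. R is symmetric — valid.
(D) Pφ → NPφ (axiom 5) characterises the euclidean frames. R is not euclidean — not valid.

A, B, C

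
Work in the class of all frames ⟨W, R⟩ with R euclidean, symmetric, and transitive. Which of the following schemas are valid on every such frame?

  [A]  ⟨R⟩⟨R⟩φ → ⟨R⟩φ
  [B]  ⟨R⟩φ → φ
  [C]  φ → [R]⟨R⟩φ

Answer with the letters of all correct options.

A, C

(A) ⟨R⟩⟨R⟩φ → ⟨R⟩φ is the dual of axiom 4; it is valid on a frame exactly when R is transitive. Every such R is transitive, so valid.
(B) ⟨R⟩φ → φ (the converse of T) corresponds to R being a subset of the identity. Such an R need not be a subset of the identity, so not valid.
(C) axiom B: valid iff R is symmetric. Every such R is symmetric — valid.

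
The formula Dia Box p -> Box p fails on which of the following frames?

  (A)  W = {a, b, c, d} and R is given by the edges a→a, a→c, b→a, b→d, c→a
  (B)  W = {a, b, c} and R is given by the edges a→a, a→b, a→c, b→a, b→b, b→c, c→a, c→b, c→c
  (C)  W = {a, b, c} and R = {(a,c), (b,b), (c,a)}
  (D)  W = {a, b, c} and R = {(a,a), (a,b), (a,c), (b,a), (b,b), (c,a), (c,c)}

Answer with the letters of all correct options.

The schema Dia Box p -> Box p is the dual of axiom 5; it is valid on a frame iff R is euclidean.
(A) R is not euclidean (b R a and b R d but not a R d), so the schema fails here.
(B) R is euclidean (any two R-successors of the same world are R-related), so the schema is valid here.
(C) R is not euclidean (a R c and a R c but not c R c), so the schema fails here.
(D) R is not euclidean (a R b and a R c but not b R c), so the schema fails here.

A, C, D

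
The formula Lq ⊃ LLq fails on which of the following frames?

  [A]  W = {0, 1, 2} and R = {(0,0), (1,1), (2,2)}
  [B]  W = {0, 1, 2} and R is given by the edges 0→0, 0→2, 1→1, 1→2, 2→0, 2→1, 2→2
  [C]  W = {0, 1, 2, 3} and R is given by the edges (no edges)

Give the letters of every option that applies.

The schema Lq ⊃ LLq is axiom 4; it is valid on a frame iff R is transitive.
(A) R is transitive (R is closed under composition), so the schema is valid here.
(B) R is not transitive (0 R 2 and 2 R 1 but not 0 R 1), so the schema fails here.
(C) R is transitive (R is closed under composition), so the schema is valid here.

B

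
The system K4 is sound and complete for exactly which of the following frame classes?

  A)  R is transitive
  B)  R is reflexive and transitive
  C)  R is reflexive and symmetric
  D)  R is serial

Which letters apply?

A

(A) K4 is sound and complete for exactly this class.
(B) this class determines S4, not K4.
(C) this class determines B (= KTB), not K4.
(D) this class determines D, not K4.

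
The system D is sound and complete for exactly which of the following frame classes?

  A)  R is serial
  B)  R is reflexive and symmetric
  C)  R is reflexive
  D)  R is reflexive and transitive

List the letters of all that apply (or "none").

(A) D is sound and complete for exactly this class.
(B) this class determines B (= KTB), not D.
(C) this class determines T (= KT), not D.
(D) this class determines S4, not D.

A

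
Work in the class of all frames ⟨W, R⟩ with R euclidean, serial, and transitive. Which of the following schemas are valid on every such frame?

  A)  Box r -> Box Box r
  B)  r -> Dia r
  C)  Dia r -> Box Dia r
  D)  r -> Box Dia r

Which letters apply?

(A) Box r -> Box Box r is axiom 4, which corresponds to transitivity. Every such R is transitive — valid.
(B) r -> Dia r is the dual of axiom T; it is valid on a frame exactly when R is reflexive. Such an R need not be reflexive, so not valid.
(C) Dia r -> Box Dia r is axiom 5, which corresponds to the euclidean property. Every such R is euclidean — valid.
(D) r -> Box Dia r (axiom B) characterises the symmetric frames. Such an R need not be symmetric — not valid.

A, C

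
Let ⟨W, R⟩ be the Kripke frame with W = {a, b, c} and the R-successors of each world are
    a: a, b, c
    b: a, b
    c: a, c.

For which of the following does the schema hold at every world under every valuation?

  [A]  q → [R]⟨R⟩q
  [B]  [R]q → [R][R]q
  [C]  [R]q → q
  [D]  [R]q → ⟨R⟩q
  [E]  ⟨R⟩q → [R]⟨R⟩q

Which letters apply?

A, C, D

R is reflexive: each world relates to itself.
R is symmetric: every R-edge is matched by its reverse.
R is not transitive: b R a and a R c but not b R c.
R is not euclidean: a R b and a R c but not b R c.
R is serial: every world has an R-successor.
(A) q → [R]⟨R⟩q (axiom B) characterises the symmetric frames. R is symmetric — valid.
(B) [R]q → [R][R]q (axiom 4) characterises the transitive frames. R is not transitive — not valid.
(C) [R]q → q is axiom T, which corresponds to reflexivity. R is reflexive — valid.
(D) [R]q → ⟨R⟩q (axiom D) characterises the serial frames. R is serial — valid.
(E) ⟨R⟩q → [R]⟨R⟩q (axiom 5) characterises the euclidean frames. R is not euclidean — not valid.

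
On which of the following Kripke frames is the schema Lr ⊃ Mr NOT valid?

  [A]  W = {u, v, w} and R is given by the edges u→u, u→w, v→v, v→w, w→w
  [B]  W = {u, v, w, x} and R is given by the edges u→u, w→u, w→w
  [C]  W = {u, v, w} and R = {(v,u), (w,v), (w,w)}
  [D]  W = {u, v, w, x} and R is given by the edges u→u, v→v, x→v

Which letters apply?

The schema Lr ⊃ Mr is axiom D; it is valid on a frame iff R is serial.
(A) R is serial (every world has an R-successor), so the schema is valid here.
(B) R is not serial (v has no R-successor), so the schema fails here.
(C) R is not serial (u has no R-successor), so the schema fails here.
(D) R is not serial (w has no R-successor), so the schema fails here.

B, C, D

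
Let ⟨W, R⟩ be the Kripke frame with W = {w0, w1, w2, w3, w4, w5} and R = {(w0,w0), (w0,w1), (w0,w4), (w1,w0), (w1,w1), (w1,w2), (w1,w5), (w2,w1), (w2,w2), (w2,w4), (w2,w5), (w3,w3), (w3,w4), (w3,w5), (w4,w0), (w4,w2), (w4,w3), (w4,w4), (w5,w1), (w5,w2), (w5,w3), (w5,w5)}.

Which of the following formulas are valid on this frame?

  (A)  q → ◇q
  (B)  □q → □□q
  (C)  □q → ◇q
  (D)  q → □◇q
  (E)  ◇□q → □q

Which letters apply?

A, C, D

R is reflexive: each world relates to itself.
R is symmetric: every R-edge is matched by its reverse.
R is not transitive: w0 R w1 and w1 R w2 but not w0 R w2.
R is not euclidean: w0 R w1 and w0 R w4 but not w1 R w4.
R is serial: every world has an R-successor.
(A) q → ◇q (the dual of axiom T) characterises the reflexive frames. R is reflexive — valid.
(B) □q → □□q is axiom 4; it is valid on a frame exactly when R is transitive. R is not transitive, so not valid.
(C) axiom D: valid iff R is serial. R is serial — valid.
(D) axiom B: valid iff R is symmetric. R is symmetric — valid.
(E) ◇□q → □q is the dual of axiom 5; it is valid on a frame exactly when R is euclidean. R is not euclidean, so not valid.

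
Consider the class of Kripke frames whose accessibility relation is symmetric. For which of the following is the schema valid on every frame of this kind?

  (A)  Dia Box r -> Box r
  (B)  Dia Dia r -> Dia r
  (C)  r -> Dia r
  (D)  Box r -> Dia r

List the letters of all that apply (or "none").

(A) Dia Box r -> Box r is the dual of axiom 5, which corresponds to the euclidean property. Such an R need not be euclidean — not valid.
(B) Dia Dia r -> Dia r is the dual of axiom 4; it is valid on a frame exactly when R is transitive. Such an R need not be transitive, so not valid.
(C) r -> Dia r (the dual of axiom T) characterises the reflexive frames. Such an R need not be reflexive — not valid.
(D) Box r -> Dia r is axiom D; it is valid on a frame exactly when R is serial. Such an R need not be serial, so not valid.

none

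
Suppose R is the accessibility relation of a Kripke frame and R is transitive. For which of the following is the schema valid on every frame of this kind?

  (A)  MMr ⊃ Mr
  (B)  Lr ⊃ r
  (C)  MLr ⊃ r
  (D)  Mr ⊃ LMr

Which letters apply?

A

(A) MMr ⊃ Mr is the dual of axiom 4, which corresponds to transitivity. Every such R is transitive — valid.
(B) Lr ⊃ r (axiom T) characterises the reflexive frames. Such an R need not be reflexive — not valid.
(C) the dual of axiom B: valid iff R is symmetric. Such an R need not be symmetric — not valid.
(D) Mr ⊃ LMr is axiom 5; it is valid on a frame exactly when R is euclidean. Such an R need not be euclidean, so not valid.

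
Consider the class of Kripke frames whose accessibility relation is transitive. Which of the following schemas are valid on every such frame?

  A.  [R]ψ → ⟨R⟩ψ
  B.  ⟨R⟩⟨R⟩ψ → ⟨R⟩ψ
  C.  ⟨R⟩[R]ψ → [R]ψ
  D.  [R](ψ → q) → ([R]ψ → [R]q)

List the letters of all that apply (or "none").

B, D

(A) [R]ψ → ⟨R⟩ψ (axiom D) characterises the serial frames. Such an R need not be serial — not valid.
(B) ⟨R⟩⟨R⟩ψ → ⟨R⟩ψ is the dual of axiom 4, which corresponds to transitivity. Every such R is transitive — valid.
(C) the dual of axiom 5: valid iff R is euclidean. Such an R need not be euclidean — not valid.
(D) [R](ψ → q) → ([R]ψ → [R]q) is the K axiom; it holds on all frames — valid.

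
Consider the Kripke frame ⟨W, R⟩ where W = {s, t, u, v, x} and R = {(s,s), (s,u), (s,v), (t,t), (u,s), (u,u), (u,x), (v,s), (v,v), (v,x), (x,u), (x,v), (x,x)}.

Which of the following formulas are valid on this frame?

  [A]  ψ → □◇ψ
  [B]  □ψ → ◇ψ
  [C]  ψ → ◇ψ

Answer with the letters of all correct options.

A, B, C

R is reflexive: each world relates to itself.
R is symmetric: every R-edge is matched by its reverse.
R is serial: every world has an R-successor.
(A) ψ → □◇ψ is axiom B, which corresponds to symmetry. R is symmetric — valid.
(B) □ψ → ◇ψ (axiom D) characterises the serial frames. R is serial — valid.
(C) ψ → ◇ψ (the dual of axiom T) characterises the reflexive frames. R is reflexive — valid.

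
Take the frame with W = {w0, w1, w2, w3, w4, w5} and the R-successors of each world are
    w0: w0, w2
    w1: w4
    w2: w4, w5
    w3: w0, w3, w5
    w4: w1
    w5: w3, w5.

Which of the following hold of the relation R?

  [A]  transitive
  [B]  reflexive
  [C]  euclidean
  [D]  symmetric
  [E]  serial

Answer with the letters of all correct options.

(A) not transitive: w0 R w2 and w2 R w4 but not w0 R w4.
(B) not reflexive: not w1 R w1.
(C) not euclidean: w0 R w2 and w0 R w0 but not w2 R w0.
(D) not symmetric: w0 R w2 but not w2 R w0.
(E) serial: every world has an R-successor.

E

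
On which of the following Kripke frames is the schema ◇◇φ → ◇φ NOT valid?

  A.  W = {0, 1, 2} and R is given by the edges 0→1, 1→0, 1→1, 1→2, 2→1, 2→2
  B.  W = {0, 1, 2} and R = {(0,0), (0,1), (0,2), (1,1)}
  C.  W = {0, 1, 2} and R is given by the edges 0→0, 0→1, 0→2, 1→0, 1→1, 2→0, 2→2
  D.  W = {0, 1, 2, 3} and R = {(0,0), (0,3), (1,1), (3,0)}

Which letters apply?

The schema ◇◇φ → ◇φ is the dual of axiom 4; it is valid on a frame iff R is transitive.
(A) R is not transitive (0 R 1 and 1 R 0 but not 0 R 0), so the schema fails here.
(B) R is transitive (R is closed under composition), so the schema is valid here.
(C) R is not transitive (1 R 0 and 0 R 2 but not 1 R 2), so the schema fails here.
(D) R is not transitive (3 R 0 and 0 R 3 but not 3 R 3), so the schema fails here.

A, C, D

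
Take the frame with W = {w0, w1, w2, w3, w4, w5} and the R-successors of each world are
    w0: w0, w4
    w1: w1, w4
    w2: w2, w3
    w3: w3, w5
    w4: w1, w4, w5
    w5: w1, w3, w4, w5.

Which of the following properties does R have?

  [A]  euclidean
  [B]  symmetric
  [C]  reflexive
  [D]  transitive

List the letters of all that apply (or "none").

(A) not euclidean: w0 R w4 and w0 R w0 but not w4 R w0.
(B) not symmetric: w0 R w4 but not w4 R w0.
(C) reflexive: each world relates to itself.
(D) not transitive: w0 R w4 and w4 R w1 but not w0 R w1.

C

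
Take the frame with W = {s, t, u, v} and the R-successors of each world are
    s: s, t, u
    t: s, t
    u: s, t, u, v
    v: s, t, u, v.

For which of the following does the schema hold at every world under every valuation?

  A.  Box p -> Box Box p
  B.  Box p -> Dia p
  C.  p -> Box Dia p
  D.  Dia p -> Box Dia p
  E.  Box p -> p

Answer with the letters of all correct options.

B, E

R is reflexive: each world relates to itself.
R is not symmetric: u R t but not t R u.
R is not transitive: s R u and u R v but not s R v.
R is not euclidean: s R t and s R u but not t R u.
R is serial: every world has an R-successor.
(A) Box p -> Box Box p (axiom 4) characterises the transitive frames. R is not transitive — not valid.
(B) Box p -> Dia p is axiom D; it is valid on a frame exactly when R is serial. R is serial, so valid.
(C) axiom B: valid iff R is symmetric. R is not symmetric — not valid.
(D) Dia p -> Box Dia p is axiom 5; it is valid on a frame exactly when R is euclidean. R is not euclidean, so not valid.
(E) axiom T: valid iff R is reflexive. R is reflexive — valid.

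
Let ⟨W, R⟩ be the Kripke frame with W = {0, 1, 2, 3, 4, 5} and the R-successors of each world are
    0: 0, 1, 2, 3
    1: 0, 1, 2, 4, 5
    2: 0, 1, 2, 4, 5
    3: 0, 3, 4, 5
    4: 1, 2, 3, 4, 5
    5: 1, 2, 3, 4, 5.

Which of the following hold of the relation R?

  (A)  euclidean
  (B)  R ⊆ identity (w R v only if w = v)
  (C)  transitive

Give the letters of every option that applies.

(A) not euclidean: 0 R 1 and 0 R 3 but not 1 R 3.
(B) not ⊆ identity: 0 R 1 with 0 ≠ 1.
(C) not transitive: 0 R 1 and 1 R 4 but not 0 R 4.

none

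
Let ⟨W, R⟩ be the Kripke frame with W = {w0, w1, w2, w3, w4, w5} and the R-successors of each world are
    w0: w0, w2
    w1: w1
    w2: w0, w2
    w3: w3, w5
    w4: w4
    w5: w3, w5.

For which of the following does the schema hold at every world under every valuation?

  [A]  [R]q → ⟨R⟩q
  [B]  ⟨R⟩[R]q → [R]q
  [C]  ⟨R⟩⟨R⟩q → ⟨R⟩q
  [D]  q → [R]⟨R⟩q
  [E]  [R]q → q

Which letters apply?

A, B, C, D, E

R is reflexive: each world relates to itself.
R is symmetric: every R-edge is matched by its reverse.
R is transitive: R is closed under composition.
R is euclidean: any two R-successors of the same world are R-related.
R is serial: every world has an R-successor.
(A) [R]q → ⟨R⟩q (axiom D) characterises the serial frames. R is serial — valid.
(B) ⟨R⟩[R]q → [R]q is the dual of axiom 5, which corresponds to the euclidean property. R is euclidean — valid.
(C) ⟨R⟩⟨R⟩q → ⟨R⟩q (the dual of axiom 4) characterises the transitive frames. R is transitive — valid.
(D) q → [R]⟨R⟩q (axiom B) characterises the symmetric frames. R is symmetric — valid.
(E) [R]q → q is axiom T, which corresponds to reflexivity. R is reflexive — valid.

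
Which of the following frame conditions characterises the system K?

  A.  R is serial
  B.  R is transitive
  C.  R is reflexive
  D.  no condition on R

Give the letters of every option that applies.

D

(A) this class determines D, not K.
(B) this class determines K4, not K.
(C) this class determines T (= KT), not K.
(D) K is sound and complete for exactly this class.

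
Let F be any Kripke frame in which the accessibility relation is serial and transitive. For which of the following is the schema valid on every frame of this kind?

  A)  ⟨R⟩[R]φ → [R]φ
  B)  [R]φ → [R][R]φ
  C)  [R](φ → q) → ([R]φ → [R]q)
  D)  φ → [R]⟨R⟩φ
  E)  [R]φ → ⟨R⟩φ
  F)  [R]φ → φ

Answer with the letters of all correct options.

(A) the dual of axiom 5: valid iff R is euclidean. Such an R need not be euclidean — not valid.
(B) [R]φ → [R][R]φ (axiom 4) characterises the transitive frames. Every such R is transitive — valid.
(C) this is just K, valid on every normal frame.
(D) φ → [R]⟨R⟩φ is axiom B; it is valid on a frame exactly when R is symmetric. Such an R need not be symmetric, so not valid.
(E) [R]φ → ⟨R⟩φ (axiom D) characterises the serial frames. Every such R is serial — valid.
(F) axiom T: valid iff R is reflexive. Such an R need not be reflexive — not valid.

B, C, E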